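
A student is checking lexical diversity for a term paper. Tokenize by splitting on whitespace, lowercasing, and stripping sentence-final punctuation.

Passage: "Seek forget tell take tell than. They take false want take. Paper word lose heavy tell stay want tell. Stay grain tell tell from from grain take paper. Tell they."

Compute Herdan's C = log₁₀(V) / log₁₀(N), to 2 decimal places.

N = 30, V = 15.
log₁₀(V) = 1.176091, log₁₀(N) = 1.477121
C = 1.176091 / 1.477121 = 0.80

0.80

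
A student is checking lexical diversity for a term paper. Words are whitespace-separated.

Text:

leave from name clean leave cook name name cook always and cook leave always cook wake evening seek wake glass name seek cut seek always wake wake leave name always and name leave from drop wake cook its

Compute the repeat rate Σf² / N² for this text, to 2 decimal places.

Frequencies: name:6, leave:5, cook:5, wake:5, always:4, seek:3, from:2, and:2, clean:1, evening:1, glass:1, cut:1, drop:1, its:1
Σf² = 150; N² = 1444
Repeat rate = 150 / 1444 = 0.10

0.10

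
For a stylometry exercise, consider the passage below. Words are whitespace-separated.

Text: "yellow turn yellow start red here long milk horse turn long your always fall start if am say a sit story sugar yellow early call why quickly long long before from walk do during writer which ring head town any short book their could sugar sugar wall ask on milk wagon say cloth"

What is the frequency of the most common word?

4

Frequencies: long:4, yellow:3, sugar:3, turn:2, start:2, milk:2, say:2, red:1, here:1, horse:1, your:1, always:1, fall:1, if:1, am:1, a:1, sit:1, story:1, early:1, call:1, … (22 more, each freq 1)
Most common: 'long' with frequency 4.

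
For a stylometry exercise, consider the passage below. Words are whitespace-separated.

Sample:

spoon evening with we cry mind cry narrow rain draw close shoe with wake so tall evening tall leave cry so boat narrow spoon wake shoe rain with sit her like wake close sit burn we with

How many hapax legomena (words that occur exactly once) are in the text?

Frequencies: with:4, cry:3, wake:3, spoon:2, evening:2, we:2, narrow:2, rain:2, close:2, shoe:2, so:2, tall:2, sit:2, mind:1, draw:1, leave:1, boat:1, her:1, like:1, burn:1
Hapax (freq=1): boat, burn, draw, her, leave, like, mind

7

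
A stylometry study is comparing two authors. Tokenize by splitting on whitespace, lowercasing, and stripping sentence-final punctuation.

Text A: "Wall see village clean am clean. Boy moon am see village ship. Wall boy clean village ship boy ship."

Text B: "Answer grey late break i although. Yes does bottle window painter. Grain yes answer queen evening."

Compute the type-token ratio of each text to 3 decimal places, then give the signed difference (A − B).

-0.454

TTR(A) = 8/19 = 0.421
TTR(B) = 14/16 = 0.875
Difference = 0.421 − 0.875 = -0.454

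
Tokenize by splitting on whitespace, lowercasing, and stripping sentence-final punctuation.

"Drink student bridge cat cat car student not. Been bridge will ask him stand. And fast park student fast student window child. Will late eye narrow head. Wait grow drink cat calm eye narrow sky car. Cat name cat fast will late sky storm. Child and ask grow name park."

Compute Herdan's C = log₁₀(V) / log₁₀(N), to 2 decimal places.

N = 50, V = 26.
log₁₀(V) = 1.414973, log₁₀(N) = 1.698970
C = 1.414973 / 1.698970 = 0.83

0.83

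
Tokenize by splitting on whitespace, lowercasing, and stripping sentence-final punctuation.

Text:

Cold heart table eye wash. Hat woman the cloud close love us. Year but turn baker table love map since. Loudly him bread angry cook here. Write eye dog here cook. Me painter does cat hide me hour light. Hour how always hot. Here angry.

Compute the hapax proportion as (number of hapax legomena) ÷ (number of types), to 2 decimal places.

0.78

Frequencies: here:3, table:2, eye:2, love:2, angry:2, cook:2, me:2, hour:2, cold:1, heart:1, wash:1, hat:1, woman:1, the:1, cloud:1, close:1, us:1, year:1, but:1, turn:1, … (16 more, each freq 1)
Hapax count = 28; type count = 36.
Ratio = 28 / 36 = 0.78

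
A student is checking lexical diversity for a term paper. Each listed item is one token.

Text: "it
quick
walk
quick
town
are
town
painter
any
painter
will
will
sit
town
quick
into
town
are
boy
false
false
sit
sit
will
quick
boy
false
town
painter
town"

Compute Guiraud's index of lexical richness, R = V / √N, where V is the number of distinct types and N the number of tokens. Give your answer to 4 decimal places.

2.1909

N = 30, V = 12.
√N = 5.477226
R = 12 / 5.477226 = 2.1909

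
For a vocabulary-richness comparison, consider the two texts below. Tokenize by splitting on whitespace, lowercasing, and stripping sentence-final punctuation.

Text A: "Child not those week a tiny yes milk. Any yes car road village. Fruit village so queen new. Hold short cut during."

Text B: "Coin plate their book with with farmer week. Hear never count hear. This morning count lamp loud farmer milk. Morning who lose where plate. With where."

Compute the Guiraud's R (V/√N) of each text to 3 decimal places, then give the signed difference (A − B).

A: V=20, N=22, R=4.264
B: V=18, N=26, R=3.530
Difference = 4.264 − 3.530 = 0.734

0.734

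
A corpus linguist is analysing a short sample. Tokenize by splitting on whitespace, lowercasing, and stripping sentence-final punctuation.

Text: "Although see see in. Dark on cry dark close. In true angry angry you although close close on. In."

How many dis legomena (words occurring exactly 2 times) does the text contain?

5

Frequencies: in:3, close:3, although:2, see:2, dark:2, on:2, angry:2, cry:1, true:1, you:1
Words with frequency 2: although, angry, dark, on, see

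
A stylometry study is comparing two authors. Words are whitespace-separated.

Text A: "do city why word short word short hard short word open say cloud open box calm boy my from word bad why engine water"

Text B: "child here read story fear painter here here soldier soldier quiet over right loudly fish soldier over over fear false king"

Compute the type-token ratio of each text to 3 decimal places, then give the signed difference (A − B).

0.041

TTR(A) = 17/24 = 0.708
TTR(B) = 14/21 = 0.667
Difference = 0.708 − 0.667 = 0.041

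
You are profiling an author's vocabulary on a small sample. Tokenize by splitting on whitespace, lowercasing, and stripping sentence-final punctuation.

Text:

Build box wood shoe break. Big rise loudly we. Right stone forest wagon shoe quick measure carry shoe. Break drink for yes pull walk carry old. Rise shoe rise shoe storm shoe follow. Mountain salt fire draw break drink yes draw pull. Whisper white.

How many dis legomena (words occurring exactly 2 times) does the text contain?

5

Frequencies: shoe:6, break:3, rise:3, carry:2, drink:2, yes:2, pull:2, draw:2, build:1, box:1, wood:1, big:1, loudly:1, we:1, right:1, stone:1, forest:1, wagon:1, quick:1, measure:1, … (10 more, each freq 1)
Words with frequency 2: carry, draw, drink, pull, yes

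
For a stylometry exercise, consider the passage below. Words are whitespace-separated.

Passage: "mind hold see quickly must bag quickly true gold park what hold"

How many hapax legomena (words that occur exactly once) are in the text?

8

Frequencies: hold:2, quickly:2, mind:1, see:1, must:1, bag:1, true:1, gold:1, park:1, what:1
Hapax (freq=1): bag, gold, mind, must, park, see, true, what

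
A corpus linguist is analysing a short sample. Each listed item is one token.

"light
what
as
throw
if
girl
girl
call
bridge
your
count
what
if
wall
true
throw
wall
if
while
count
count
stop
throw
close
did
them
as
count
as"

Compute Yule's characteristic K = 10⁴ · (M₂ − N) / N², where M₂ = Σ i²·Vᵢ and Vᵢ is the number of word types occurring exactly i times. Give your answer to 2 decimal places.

428.06

Frequencies: count:4, as:3, throw:3, if:3, what:2, girl:2, wall:2, light:1, call:1, bridge:1, your:1, true:1, while:1, stop:1, close:1, did:1, them:1
N = 29. Frequency spectrum: V_1=10, V_2=3, V_3=3, V_4=1
M₂ = 1²·10 + 2²·3 + 3²·3 + 4²·1 = 65
K = 10000 × (65 − 29) / 29² = 428.06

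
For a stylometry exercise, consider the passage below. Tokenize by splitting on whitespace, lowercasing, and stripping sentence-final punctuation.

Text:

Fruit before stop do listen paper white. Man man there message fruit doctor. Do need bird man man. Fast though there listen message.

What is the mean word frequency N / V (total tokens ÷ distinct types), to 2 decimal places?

1.53

N = 23 tokens, V = 15 types.
Mean frequency = N / V = 23 / 15 = 1.53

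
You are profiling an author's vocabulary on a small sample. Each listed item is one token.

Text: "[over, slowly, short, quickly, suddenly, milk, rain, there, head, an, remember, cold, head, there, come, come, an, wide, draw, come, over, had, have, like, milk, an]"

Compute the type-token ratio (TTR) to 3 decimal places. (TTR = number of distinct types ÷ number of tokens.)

N = 26 tokens, V = 18 types.
TTR = V / N = 18 / 26 = 0.692

0.692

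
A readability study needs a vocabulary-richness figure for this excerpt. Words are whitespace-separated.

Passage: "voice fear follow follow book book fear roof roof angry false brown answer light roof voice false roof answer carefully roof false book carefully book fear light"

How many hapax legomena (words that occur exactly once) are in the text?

Frequencies: roof:5, book:4, fear:3, false:3, voice:2, follow:2, answer:2, light:2, carefully:2, angry:1, brown:1
Hapax (freq=1): angry, brown

2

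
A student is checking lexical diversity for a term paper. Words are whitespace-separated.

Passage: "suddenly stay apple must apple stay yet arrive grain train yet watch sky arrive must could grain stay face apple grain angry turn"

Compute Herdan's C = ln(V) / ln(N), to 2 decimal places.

0.84

N = 23, V = 14.
ln(V) = 2.639057, ln(N) = 3.135494
C = 2.639057 / 3.135494 = 0.84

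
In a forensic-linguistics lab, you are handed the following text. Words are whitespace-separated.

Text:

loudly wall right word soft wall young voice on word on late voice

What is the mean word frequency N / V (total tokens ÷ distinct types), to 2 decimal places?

1.44

N = 13 tokens, V = 9 types.
Mean frequency = N / V = 13 / 9 = 1.44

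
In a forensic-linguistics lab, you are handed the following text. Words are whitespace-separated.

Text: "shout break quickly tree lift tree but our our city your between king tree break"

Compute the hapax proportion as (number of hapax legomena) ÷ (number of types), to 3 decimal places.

0.727

Frequencies: tree:3, break:2, our:2, shout:1, quickly:1, lift:1, but:1, city:1, your:1, between:1, king:1
Hapax count = 8; type count = 11.
Ratio = 8 / 11 = 0.727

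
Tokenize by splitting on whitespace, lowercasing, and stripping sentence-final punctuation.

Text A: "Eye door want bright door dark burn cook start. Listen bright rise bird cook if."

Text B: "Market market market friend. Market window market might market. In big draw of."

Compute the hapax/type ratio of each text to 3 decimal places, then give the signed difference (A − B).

A: hapax=9, V=12, ratio=0.750
B: hapax=7, V=8, ratio=0.875
Difference = 0.750 − 0.875 = -0.125

-0.125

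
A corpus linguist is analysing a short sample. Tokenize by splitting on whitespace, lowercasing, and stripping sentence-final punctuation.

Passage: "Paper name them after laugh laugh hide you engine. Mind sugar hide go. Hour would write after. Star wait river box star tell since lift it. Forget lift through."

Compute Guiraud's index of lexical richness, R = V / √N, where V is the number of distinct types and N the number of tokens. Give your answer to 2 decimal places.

4.46

N = 29, V = 24.
√N = 5.385165
R = 24 / 5.385165 = 4.46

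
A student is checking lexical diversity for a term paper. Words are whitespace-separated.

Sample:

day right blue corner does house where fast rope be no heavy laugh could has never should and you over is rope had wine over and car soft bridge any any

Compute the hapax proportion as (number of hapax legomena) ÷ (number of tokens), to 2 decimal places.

0.74

Frequencies: rope:2, and:2, over:2, any:2, day:1, right:1, blue:1, corner:1, does:1, house:1, where:1, fast:1, be:1, no:1, heavy:1, laugh:1, could:1, has:1, never:1, should:1, … (7 more, each freq 1)
Hapax count = 23; token count = 31.
Ratio = 23 / 31 = 0.74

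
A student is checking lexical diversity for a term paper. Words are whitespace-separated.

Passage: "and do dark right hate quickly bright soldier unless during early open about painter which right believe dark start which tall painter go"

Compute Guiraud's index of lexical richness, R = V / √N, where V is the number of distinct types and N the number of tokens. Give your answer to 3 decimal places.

N = 23, V = 19.
√N = 4.795832
R = 19 / 4.795832 = 3.962

3.962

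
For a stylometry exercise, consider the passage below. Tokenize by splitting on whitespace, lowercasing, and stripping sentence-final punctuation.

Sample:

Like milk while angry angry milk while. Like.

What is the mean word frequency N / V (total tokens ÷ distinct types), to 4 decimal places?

2.0000

N = 8 tokens, V = 4 types.
Mean frequency = N / V = 8 / 4 = 2.0000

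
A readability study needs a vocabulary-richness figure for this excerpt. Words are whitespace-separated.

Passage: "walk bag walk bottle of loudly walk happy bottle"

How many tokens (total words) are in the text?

9

Tokens: walk, bag, walk, bottle, of, loudly, walk, happy, bottle
N = 9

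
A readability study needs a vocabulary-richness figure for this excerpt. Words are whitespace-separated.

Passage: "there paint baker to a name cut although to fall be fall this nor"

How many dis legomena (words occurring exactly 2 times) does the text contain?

Frequencies: to:2, fall:2, there:1, paint:1, baker:1, a:1, name:1, cut:1, although:1, be:1, this:1, nor:1
Words with frequency 2: fall, to

2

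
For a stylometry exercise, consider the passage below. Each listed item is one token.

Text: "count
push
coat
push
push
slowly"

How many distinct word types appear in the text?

Distinct types: {coat, count, push, slowly}
V = 4

4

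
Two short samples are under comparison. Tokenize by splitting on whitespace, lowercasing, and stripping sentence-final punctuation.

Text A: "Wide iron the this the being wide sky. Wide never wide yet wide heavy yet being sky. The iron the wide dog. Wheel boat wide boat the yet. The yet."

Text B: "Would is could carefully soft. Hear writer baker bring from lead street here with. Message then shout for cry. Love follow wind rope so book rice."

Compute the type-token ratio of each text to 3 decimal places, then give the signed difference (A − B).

TTR(A) = 12/30 = 0.400
TTR(B) = 26/26 = 1.000
Difference = 0.400 − 1.000 = -0.600

-0.600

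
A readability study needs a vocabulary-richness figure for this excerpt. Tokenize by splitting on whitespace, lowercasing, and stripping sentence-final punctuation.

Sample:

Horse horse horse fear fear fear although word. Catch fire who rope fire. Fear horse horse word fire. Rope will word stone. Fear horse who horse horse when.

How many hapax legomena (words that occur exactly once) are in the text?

5

Frequencies: horse:8, fear:5, word:3, fire:3, who:2, rope:2, although:1, catch:1, will:1, stone:1, when:1
Hapax (freq=1): although, catch, stone, when, will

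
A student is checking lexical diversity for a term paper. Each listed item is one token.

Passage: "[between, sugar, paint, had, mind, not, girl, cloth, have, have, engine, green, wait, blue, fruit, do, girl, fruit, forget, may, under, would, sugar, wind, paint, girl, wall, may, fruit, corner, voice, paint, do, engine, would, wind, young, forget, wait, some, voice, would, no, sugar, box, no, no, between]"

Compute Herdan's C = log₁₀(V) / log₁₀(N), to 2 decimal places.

0.85

N = 48, V = 27.
log₁₀(V) = 1.431364, log₁₀(N) = 1.681241
C = 1.431364 / 1.681241 = 0.85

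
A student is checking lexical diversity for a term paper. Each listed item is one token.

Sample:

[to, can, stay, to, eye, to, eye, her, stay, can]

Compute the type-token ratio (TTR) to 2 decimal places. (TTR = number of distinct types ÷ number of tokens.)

N = 10 tokens, V = 5 types.
TTR = V / N = 5 / 10 = 0.50

0.50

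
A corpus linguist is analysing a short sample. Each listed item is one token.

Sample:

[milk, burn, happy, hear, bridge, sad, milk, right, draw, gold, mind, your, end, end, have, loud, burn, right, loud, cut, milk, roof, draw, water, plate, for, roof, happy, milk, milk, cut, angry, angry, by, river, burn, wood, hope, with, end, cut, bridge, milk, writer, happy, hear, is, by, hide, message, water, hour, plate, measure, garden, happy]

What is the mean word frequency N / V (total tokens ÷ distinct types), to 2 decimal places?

N = 56 tokens, V = 32 types.
Mean frequency = N / V = 56 / 32 = 1.75

1.75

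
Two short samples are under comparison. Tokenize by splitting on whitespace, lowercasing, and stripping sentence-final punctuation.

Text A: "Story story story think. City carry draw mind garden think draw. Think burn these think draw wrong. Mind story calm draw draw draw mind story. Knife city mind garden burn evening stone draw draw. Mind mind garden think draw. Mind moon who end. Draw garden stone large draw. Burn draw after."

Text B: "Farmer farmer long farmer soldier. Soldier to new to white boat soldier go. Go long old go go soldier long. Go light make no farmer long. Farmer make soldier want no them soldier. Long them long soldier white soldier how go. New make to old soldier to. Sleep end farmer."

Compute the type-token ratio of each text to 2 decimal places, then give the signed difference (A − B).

TTR(A) = 19/51 = 0.37
TTR(B) = 17/50 = 0.34
Difference = 0.37 − 0.34 = 0.03

0.03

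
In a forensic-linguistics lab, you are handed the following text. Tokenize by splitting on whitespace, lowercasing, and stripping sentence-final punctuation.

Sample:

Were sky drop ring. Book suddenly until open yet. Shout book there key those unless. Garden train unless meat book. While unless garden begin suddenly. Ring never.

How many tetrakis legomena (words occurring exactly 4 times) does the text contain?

0

Frequencies: book:3, unless:3, ring:2, suddenly:2, garden:2, were:1, sky:1, drop:1, until:1, open:1, yet:1, shout:1, there:1, key:1, those:1, train:1, meat:1, while:1, begin:1, never:1
Words with frequency 4: (none)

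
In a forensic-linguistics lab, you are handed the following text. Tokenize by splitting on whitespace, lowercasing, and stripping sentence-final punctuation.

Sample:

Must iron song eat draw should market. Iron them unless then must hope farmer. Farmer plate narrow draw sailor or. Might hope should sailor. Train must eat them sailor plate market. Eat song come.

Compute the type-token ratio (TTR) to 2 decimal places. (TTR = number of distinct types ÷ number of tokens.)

0.56

N = 34 tokens, V = 19 types.
TTR = V / N = 19 / 34 = 0.56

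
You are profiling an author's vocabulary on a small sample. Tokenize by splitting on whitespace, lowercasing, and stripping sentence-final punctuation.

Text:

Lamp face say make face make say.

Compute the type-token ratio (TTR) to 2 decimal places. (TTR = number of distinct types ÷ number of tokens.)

N = 7 tokens, V = 4 types.
TTR = V / N = 4 / 7 = 0.57

0.57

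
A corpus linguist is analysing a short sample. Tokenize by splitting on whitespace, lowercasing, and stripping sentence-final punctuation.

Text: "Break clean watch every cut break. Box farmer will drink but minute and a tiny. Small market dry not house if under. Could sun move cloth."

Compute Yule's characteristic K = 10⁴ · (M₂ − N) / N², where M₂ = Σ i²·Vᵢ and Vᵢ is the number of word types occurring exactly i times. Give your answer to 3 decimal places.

Frequencies: break:2, clean:1, watch:1, every:1, cut:1, box:1, farmer:1, will:1, drink:1, but:1, minute:1, and:1, a:1, tiny:1, small:1, market:1, dry:1, not:1, house:1, if:1, … (5 more, each freq 1)
N = 26. Frequency spectrum: V_1=24, V_2=1
M₂ = 1²·24 + 2²·1 = 28
K = 10000 × (28 − 26) / 26² = 29.586

29.586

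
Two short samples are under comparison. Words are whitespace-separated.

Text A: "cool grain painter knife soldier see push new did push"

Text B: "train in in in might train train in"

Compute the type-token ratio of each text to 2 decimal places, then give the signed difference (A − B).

0.52

TTR(A) = 9/10 = 0.90
TTR(B) = 3/8 = 0.38
Difference = 0.90 − 0.38 = 0.52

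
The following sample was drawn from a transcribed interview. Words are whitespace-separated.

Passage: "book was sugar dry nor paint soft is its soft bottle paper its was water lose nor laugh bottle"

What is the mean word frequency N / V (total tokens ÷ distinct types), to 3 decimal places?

N = 19 tokens, V = 14 types.
Mean frequency = N / V = 19 / 14 = 1.357

1.357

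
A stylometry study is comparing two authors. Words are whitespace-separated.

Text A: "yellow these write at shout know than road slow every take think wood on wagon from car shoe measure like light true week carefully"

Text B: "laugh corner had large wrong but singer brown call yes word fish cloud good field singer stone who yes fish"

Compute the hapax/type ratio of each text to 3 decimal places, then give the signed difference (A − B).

0.176

A: hapax=24, V=24, ratio=1.000
B: hapax=14, V=17, ratio=0.824
Difference = 1.000 − 0.824 = 0.176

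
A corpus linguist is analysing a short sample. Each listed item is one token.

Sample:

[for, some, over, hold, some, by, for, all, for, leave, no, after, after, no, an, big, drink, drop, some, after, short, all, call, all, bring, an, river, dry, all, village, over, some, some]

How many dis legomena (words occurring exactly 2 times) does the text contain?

3

Frequencies: some:5, all:4, for:3, after:3, over:2, no:2, an:2, hold:1, by:1, leave:1, big:1, drink:1, drop:1, short:1, call:1, bring:1, river:1, dry:1, village:1
Words with frequency 2: an, no, over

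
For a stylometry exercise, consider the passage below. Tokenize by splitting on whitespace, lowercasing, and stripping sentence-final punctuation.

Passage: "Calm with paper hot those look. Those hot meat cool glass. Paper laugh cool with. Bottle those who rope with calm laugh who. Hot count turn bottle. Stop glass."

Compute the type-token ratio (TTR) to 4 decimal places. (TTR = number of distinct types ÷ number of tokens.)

N = 29 tokens, V = 16 types.
TTR = V / N = 16 / 29 = 0.5517

0.5517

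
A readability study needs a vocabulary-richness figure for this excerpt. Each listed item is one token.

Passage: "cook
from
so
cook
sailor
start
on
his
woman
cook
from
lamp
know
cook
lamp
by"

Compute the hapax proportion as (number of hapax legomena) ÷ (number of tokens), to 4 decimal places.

Frequencies: cook:4, from:2, lamp:2, so:1, sailor:1, start:1, on:1, his:1, woman:1, know:1, by:1
Hapax count = 8; token count = 16.
Ratio = 8 / 16 = 0.5000

0.5000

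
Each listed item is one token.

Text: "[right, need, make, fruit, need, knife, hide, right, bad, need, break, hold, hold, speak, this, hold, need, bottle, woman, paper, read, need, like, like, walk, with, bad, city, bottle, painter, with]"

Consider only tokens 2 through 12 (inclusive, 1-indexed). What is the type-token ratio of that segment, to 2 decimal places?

Segment tokens 2–12: need, make, fruit, need, knife, hide, right, bad, need, break, hold
Segment N = 11, segment V = 9.
TTR = 9 / 11 = 0.82

0.82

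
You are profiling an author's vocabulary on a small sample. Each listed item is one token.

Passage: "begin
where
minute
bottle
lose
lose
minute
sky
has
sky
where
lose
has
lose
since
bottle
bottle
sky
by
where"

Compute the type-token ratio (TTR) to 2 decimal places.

N = 20 tokens, V = 9 types.
TTR = V / N = 9 / 20 = 0.45

0.45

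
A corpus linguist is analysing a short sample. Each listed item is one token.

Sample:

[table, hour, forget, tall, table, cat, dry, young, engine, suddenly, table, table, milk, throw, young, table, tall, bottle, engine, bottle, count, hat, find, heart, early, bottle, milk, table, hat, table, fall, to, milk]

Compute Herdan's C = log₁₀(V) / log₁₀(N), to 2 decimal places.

0.84

N = 33, V = 19.
log₁₀(V) = 1.278754, log₁₀(N) = 1.518514
C = 1.278754 / 1.518514 = 0.84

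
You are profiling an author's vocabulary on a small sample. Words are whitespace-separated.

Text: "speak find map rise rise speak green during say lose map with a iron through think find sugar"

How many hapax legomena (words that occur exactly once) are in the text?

10

Frequencies: speak:2, find:2, map:2, rise:2, green:1, during:1, say:1, lose:1, with:1, a:1, iron:1, through:1, think:1, sugar:1
Hapax (freq=1): a, during, green, iron, lose, say, sugar, think, through, with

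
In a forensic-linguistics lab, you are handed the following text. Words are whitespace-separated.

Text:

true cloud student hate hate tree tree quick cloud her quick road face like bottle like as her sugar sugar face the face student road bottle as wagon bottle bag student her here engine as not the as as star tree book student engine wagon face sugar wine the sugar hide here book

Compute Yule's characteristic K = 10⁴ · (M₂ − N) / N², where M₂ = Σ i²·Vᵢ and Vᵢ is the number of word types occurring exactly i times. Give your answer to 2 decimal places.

Frequencies: as:5, student:4, face:4, sugar:4, tree:3, her:3, bottle:3, the:3, cloud:2, hate:2, quick:2, road:2, like:2, wagon:2, here:2, engine:2, book:2, true:1, bag:1, not:1, … (3 more, each freq 1)
N = 53. Frequency spectrum: V_1=6, V_2=9, V_3=4, V_4=3, V_5=1
M₂ = 1²·6 + 2²·9 + 3²·4 + 4²·3 + 5²·1 = 151
K = 10000 × (151 − 53) / 53² = 348.88

348.88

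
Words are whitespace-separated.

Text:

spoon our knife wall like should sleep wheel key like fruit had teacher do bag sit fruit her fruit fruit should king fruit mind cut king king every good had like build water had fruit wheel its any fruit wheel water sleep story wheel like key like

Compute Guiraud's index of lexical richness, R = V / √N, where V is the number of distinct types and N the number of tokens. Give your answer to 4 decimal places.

N = 47, V = 26.
√N = 6.855655
R = 26 / 6.855655 = 3.7925

3.7925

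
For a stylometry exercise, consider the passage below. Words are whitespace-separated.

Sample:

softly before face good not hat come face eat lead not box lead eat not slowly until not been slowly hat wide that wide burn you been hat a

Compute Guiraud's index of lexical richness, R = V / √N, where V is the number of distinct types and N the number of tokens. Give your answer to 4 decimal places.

3.3425

N = 29, V = 18.
√N = 5.385165
R = 18 / 5.385165 = 3.3425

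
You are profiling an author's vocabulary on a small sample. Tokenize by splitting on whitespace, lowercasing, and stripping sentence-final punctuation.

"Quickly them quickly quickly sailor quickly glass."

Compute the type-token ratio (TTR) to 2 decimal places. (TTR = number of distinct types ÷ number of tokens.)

N = 7 tokens, V = 4 types.
TTR = V / N = 4 / 7 = 0.57

0.57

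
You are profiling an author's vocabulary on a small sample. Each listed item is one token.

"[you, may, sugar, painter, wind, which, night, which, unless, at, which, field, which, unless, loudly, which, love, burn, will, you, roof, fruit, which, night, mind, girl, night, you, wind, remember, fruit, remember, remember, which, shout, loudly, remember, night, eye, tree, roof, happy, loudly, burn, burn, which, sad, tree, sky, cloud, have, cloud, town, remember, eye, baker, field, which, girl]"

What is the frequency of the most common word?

Frequencies: which:9, remember:5, night:4, you:3, loudly:3, burn:3, wind:2, unless:2, field:2, roof:2, fruit:2, girl:2, eye:2, tree:2, cloud:2, may:1, sugar:1, painter:1, at:1, love:1, … (9 more, each freq 1)
Most common: 'which' with frequency 9.

9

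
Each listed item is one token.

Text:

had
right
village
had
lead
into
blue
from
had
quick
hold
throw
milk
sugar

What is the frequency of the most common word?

Frequencies: had:3, right:1, village:1, lead:1, into:1, blue:1, from:1, quick:1, hold:1, throw:1, milk:1, sugar:1
Most common: 'had' with frequency 3.

3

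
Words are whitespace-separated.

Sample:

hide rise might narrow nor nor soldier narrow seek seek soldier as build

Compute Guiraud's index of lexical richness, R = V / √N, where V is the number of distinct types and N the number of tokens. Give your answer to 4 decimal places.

2.4962

N = 13, V = 9.
√N = 3.605551
R = 9 / 3.605551 = 2.4962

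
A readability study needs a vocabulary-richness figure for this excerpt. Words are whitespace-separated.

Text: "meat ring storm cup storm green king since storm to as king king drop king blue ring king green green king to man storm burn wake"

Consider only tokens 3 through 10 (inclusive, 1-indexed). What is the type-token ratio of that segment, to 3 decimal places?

Segment tokens 3–10: storm, cup, storm, green, king, since, storm, to
Segment N = 8, segment V = 6.
TTR = 6 / 8 = 0.750

0.750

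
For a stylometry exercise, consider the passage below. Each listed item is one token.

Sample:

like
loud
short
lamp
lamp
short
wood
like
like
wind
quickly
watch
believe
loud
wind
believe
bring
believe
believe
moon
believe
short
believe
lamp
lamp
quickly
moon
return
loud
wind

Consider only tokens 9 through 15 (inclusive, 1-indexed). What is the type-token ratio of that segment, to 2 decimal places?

0.86

Segment tokens 9–15: like, wind, quickly, watch, believe, loud, wind
Segment N = 7, segment V = 6.
TTR = 6 / 7 = 0.86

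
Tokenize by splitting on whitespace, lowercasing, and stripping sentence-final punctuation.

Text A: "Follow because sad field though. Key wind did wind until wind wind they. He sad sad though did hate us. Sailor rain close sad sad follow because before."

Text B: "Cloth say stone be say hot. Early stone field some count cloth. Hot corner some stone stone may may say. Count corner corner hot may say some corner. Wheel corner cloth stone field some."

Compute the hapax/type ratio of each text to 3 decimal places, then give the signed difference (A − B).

A: hapax=11, V=17, ratio=0.647
B: hapax=3, V=12, ratio=0.250
Difference = 0.647 − 0.250 = 0.397

0.397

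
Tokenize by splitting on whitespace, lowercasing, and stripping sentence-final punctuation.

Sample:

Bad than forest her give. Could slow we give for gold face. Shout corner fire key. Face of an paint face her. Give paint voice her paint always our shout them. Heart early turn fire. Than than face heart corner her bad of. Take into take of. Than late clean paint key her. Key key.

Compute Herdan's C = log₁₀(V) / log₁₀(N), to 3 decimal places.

N = 55, V = 29.
log₁₀(V) = 1.462398, log₁₀(N) = 1.740363
C = 1.462398 / 1.740363 = 0.840

0.840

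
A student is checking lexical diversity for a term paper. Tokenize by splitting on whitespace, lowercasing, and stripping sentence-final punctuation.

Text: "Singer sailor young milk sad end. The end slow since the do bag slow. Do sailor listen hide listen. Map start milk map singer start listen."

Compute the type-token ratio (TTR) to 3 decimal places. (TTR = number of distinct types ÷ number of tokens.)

N = 26 tokens, V = 15 types.
TTR = V / N = 15 / 26 = 0.577

0.577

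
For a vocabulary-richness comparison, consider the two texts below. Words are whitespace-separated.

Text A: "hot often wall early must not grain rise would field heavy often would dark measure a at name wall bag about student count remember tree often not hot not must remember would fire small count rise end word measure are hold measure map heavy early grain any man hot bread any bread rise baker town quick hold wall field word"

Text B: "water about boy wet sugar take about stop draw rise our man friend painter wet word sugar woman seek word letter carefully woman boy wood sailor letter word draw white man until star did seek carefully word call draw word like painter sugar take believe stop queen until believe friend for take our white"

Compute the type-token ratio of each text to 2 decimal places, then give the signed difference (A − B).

TTR(A) = 35/60 = 0.58
TTR(B) = 29/54 = 0.54
Difference = 0.58 − 0.54 = 0.04

0.04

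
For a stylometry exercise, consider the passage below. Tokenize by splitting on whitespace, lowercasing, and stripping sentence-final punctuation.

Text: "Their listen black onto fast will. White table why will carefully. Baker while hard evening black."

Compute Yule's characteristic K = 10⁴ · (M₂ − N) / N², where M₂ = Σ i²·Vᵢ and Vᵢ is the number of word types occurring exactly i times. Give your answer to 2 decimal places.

Frequencies: black:2, will:2, their:1, listen:1, onto:1, fast:1, white:1, table:1, why:1, carefully:1, baker:1, while:1, hard:1, evening:1
N = 16. Frequency spectrum: V_1=12, V_2=2
M₂ = 1²·12 + 2²·2 = 20
K = 10000 × (20 − 16) / 16² = 156.25

156.25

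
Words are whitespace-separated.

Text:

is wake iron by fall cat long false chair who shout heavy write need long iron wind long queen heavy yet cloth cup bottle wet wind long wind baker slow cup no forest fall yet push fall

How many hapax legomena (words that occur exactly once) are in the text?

Frequencies: long:4, fall:3, wind:3, iron:2, heavy:2, yet:2, cup:2, is:1, wake:1, by:1, cat:1, false:1, chair:1, who:1, shout:1, write:1, need:1, queen:1, cloth:1, bottle:1, … (6 more, each freq 1)
Hapax (freq=1): baker, bottle, by, cat, chair, cloth, false, forest, is, need, no, push, queen, shout, slow, wake, wet, who, write

19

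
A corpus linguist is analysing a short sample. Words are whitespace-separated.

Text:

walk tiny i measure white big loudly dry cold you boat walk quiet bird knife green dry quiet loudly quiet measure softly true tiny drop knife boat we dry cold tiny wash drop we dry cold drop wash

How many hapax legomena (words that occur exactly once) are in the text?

8

Frequencies: dry:4, tiny:3, cold:3, quiet:3, drop:3, walk:2, measure:2, loudly:2, boat:2, knife:2, we:2, wash:2, i:1, white:1, big:1, you:1, bird:1, green:1, softly:1, true:1
Hapax (freq=1): big, bird, green, i, softly, true, white, you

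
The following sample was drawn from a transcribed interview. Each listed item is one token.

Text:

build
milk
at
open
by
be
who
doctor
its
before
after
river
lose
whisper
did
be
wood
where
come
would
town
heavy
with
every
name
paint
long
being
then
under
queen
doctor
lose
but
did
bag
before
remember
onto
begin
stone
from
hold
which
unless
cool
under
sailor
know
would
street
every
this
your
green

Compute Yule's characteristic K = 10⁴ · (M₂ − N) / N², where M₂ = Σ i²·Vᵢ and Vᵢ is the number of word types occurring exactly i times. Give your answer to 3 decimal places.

Frequencies: be:2, doctor:2, before:2, lose:2, did:2, would:2, every:2, under:2, build:1, milk:1, at:1, open:1, by:1, who:1, its:1, after:1, river:1, whisper:1, wood:1, where:1, … (27 more, each freq 1)
N = 55. Frequency spectrum: V_1=39, V_2=8
M₂ = 1²·39 + 2²·8 = 71
K = 10000 × (71 − 55) / 55² = 52.893

52.893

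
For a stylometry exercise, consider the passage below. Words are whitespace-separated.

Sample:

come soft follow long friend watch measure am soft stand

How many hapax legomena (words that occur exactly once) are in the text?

Frequencies: soft:2, come:1, follow:1, long:1, friend:1, watch:1, measure:1, am:1, stand:1
Hapax (freq=1): am, come, follow, friend, long, measure, stand, watch

8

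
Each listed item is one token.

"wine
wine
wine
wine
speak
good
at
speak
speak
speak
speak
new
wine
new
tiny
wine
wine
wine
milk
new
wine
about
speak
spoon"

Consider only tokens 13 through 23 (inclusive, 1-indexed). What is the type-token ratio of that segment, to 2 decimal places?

Segment tokens 13–23: wine, new, tiny, wine, wine, wine, milk, new, wine, about, speak
Segment N = 11, segment V = 6.
TTR = 6 / 11 = 0.55

0.55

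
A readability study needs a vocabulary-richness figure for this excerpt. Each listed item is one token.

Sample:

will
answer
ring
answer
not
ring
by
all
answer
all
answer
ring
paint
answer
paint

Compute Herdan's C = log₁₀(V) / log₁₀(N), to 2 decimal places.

0.72

N = 15, V = 7.
log₁₀(V) = 0.845098, log₁₀(N) = 1.176091
C = 0.845098 / 1.176091 = 0.72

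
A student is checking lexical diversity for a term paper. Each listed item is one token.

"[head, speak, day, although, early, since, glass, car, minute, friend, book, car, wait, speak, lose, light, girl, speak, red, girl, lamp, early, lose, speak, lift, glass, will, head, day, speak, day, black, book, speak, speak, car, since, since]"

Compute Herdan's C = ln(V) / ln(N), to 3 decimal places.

0.824

N = 38, V = 20.
ln(V) = 2.995732, ln(N) = 3.637586
C = 2.995732 / 3.637586 = 0.824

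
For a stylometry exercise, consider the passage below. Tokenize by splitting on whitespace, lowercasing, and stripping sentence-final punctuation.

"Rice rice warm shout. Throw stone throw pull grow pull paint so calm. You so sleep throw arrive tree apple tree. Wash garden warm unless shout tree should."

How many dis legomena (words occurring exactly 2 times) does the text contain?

5

Frequencies: throw:3, tree:3, rice:2, warm:2, shout:2, pull:2, so:2, stone:1, grow:1, paint:1, calm:1, you:1, sleep:1, arrive:1, apple:1, wash:1, garden:1, unless:1, should:1
Words with frequency 2: pull, rice, shout, so, warm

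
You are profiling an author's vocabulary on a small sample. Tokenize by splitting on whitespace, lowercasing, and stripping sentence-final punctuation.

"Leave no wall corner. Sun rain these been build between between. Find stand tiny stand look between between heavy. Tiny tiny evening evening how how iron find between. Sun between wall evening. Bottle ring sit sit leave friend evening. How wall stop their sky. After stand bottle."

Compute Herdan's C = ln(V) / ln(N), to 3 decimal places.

N = 47, V = 26.
ln(V) = 3.258097, ln(N) = 3.850148
C = 3.258097 / 3.850148 = 0.846

0.846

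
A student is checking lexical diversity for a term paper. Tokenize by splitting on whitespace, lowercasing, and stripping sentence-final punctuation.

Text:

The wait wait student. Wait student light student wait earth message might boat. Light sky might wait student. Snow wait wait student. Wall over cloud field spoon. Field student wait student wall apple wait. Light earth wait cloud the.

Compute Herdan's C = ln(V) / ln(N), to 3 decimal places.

0.757

N = 39, V = 16.
ln(V) = 2.772589, ln(N) = 3.663562
C = 2.772589 / 3.663562 = 0.757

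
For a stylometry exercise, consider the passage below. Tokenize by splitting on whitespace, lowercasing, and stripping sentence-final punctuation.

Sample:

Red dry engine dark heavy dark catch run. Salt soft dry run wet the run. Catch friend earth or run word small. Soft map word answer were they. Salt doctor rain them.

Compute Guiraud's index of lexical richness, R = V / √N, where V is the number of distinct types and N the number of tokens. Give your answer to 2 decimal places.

N = 32, V = 23.
√N = 5.656854
R = 23 / 5.656854 = 4.07

4.07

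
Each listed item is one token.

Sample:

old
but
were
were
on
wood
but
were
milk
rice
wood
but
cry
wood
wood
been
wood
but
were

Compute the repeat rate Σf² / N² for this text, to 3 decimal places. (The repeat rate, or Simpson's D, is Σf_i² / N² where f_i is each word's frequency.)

0.175

Frequencies: wood:5, but:4, were:4, old:1, on:1, milk:1, rice:1, cry:1, been:1
Σf² = 63; N² = 361
Repeat rate = 63 / 361 = 0.175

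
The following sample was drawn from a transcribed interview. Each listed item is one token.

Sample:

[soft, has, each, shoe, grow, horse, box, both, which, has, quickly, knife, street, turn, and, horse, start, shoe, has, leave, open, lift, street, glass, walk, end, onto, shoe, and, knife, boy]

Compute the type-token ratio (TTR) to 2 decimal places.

0.74

N = 31 tokens, V = 23 types.
TTR = V / N = 23 / 31 = 0.74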